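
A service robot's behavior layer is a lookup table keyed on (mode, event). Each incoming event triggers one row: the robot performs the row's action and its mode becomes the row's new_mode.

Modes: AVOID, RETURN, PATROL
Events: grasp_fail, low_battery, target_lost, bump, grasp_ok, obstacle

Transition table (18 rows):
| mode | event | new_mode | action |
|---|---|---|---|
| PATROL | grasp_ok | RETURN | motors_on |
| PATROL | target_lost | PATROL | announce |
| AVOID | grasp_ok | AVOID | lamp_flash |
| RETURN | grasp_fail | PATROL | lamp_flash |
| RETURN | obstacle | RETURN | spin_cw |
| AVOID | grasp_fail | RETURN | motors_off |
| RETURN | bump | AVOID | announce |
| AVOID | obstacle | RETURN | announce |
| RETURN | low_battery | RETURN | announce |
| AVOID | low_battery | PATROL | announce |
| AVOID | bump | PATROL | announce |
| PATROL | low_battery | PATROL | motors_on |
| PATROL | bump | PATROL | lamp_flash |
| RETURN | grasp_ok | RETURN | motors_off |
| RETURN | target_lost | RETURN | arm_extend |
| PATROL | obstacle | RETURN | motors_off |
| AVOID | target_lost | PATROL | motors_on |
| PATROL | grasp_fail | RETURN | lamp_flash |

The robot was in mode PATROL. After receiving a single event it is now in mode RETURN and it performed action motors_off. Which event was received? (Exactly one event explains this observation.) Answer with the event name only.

try grasp_fail: (PATROL, grasp_fail) → (RETURN, lamp_flash)
try low_battery: (PATROL, low_battery) → (PATROL, motors_on)
try target_lost: (PATROL, target_lost) → (PATROL, announce)
try bump: (PATROL, bump) → (PATROL, lamp_flash)
try grasp_ok: (PATROL, grasp_ok) → (RETURN, motors_on)
try obstacle: (PATROL, obstacle) → (RETURN, motors_off)  ← matches

obstacle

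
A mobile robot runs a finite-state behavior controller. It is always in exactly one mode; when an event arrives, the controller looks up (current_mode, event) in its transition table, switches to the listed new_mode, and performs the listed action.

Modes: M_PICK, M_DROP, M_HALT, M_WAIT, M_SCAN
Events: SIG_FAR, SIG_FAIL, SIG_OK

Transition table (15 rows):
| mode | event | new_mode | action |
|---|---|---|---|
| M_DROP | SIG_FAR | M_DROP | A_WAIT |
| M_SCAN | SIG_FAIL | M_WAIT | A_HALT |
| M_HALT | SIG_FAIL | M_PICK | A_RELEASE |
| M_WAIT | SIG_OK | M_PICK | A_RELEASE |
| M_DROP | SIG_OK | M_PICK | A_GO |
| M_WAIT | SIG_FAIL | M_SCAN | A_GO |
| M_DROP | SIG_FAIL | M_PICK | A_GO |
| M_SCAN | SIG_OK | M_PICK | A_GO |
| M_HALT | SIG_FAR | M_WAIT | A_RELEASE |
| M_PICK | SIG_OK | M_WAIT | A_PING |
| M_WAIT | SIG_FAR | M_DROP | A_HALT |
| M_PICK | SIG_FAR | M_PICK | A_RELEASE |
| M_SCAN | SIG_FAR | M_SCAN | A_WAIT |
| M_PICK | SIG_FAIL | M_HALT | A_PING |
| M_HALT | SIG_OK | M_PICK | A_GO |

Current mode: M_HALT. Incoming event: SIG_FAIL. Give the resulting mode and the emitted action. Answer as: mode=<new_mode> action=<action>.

mode=M_PICK action=A_RELEASE

current mode = M_HALT; filter table to that mode:
  (M_HALT, SIG_FAIL) → (M_PICK, A_RELEASE)  ← event matches
  (M_HALT, SIG_FAR) → (M_WAIT, A_RELEASE)
  (M_HALT, SIG_OK) → (M_PICK, A_GO)
event = SIG_FAIL selects (M_PICK, A_RELEASE)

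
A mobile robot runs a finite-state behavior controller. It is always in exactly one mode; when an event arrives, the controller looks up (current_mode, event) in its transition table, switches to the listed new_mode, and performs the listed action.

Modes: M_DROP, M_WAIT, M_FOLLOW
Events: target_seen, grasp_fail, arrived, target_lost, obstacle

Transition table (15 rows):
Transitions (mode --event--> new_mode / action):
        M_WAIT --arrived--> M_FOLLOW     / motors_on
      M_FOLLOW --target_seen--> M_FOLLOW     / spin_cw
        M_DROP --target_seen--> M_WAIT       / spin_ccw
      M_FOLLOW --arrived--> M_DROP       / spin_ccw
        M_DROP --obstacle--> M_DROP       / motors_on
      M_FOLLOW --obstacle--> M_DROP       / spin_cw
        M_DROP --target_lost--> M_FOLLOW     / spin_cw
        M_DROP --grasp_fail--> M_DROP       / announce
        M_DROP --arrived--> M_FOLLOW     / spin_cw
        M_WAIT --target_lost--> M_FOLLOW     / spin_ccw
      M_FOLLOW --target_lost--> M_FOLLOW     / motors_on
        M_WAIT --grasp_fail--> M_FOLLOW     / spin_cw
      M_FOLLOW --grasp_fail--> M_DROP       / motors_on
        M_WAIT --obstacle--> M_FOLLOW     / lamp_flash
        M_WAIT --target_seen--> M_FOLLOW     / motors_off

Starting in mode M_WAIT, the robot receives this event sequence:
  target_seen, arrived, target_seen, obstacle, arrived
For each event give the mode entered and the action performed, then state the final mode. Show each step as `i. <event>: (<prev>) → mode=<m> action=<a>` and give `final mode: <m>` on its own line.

final mode: M_DROP

1. target_seen: (M_WAIT) → mode=M_FOLLOW action=motors_off
2. arrived: (M_FOLLOW) → mode=M_DROP action=spin_ccw
3. target_seen: (M_DROP) → mode=M_WAIT action=spin_ccw
4. obstacle: (M_WAIT) → mode=M_FOLLOW action=lamp_flash
5. arrived: (M_FOLLOW) → mode=M_DROP action=spin_ccw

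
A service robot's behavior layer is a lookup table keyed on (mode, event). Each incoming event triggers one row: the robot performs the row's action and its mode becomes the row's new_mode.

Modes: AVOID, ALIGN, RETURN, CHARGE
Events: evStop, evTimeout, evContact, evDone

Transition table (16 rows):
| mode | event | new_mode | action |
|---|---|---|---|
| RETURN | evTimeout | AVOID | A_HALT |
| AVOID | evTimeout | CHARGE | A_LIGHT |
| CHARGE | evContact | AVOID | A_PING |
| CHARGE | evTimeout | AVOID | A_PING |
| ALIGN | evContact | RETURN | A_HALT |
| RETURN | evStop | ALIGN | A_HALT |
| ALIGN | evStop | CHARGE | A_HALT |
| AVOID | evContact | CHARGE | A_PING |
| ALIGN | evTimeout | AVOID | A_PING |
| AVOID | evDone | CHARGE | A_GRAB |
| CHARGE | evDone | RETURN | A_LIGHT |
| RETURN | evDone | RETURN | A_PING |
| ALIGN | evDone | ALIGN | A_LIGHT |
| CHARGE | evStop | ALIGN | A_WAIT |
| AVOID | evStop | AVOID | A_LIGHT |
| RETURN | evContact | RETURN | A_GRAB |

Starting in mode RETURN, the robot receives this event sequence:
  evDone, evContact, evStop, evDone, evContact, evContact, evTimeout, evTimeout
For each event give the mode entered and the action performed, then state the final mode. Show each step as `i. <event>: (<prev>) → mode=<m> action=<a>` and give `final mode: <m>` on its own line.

final mode: CHARGE

1. evDone: (RETURN) → mode=RETURN action=A_PING
2. evContact: (RETURN) → mode=RETURN action=A_GRAB
3. evStop: (RETURN) → mode=ALIGN action=A_HALT
4. evDone: (ALIGN) → mode=ALIGN action=A_LIGHT
5. evContact: (ALIGN) → mode=RETURN action=A_HALT
6. evContact: (RETURN) → mode=RETURN action=A_GRAB
7. evTimeout: (RETURN) → mode=AVOID action=A_HALT
8. evTimeout: (AVOID) → mode=CHARGE action=A_LIGHT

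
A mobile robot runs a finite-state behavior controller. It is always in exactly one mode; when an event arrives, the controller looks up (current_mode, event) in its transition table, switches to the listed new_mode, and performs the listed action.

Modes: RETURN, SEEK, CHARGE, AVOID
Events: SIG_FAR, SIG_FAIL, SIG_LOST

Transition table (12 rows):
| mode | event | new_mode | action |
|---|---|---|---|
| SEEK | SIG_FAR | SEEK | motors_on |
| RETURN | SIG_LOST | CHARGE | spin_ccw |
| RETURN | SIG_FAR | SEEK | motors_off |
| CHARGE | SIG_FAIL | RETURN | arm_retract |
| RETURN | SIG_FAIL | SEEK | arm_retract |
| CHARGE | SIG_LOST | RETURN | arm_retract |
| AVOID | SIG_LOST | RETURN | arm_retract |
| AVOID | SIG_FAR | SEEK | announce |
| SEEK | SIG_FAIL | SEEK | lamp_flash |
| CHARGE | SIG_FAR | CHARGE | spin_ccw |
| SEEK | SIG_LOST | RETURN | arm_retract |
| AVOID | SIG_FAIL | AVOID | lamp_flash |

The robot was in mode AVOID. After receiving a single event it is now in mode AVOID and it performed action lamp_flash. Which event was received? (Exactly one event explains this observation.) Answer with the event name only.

try SIG_FAR: (AVOID, SIG_FAR) → (SEEK, announce)
try SIG_FAIL: (AVOID, SIG_FAIL) → (AVOID, lamp_flash)  ← matches
try SIG_LOST: (AVOID, SIG_LOST) → (RETURN, arm_retract)

SIG_FAIL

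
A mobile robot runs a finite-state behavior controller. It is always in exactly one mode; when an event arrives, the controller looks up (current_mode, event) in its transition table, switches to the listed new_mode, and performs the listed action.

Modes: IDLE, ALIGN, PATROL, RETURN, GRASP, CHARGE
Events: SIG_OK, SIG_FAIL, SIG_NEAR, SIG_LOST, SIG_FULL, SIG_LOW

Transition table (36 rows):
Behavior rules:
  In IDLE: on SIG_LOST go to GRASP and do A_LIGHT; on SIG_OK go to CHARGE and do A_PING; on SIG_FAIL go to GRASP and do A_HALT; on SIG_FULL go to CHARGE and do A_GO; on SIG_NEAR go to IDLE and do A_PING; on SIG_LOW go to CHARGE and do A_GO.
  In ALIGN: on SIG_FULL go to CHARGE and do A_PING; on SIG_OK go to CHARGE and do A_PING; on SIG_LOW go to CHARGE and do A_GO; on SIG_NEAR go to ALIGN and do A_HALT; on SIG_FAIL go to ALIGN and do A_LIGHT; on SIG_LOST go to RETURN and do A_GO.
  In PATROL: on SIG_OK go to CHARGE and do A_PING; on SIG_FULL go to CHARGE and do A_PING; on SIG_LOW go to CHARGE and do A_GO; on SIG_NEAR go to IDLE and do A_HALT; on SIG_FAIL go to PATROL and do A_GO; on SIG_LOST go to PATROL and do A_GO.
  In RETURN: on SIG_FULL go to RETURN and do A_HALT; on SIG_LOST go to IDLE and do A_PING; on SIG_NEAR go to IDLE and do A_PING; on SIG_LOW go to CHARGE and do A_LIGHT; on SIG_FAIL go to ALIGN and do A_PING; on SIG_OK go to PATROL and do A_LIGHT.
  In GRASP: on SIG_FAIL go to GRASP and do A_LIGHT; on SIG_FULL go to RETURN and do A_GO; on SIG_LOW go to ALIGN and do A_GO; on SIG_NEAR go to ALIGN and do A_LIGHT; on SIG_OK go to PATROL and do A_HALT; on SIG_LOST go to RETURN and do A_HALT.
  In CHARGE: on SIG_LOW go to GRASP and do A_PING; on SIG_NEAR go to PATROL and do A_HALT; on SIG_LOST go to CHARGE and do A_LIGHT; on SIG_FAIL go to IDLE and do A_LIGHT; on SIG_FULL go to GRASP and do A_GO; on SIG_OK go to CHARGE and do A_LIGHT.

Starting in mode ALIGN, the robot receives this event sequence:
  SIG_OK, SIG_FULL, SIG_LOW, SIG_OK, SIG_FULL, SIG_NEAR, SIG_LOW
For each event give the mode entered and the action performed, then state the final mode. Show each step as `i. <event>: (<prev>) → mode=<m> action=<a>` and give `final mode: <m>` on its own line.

1. SIG_OK: (ALIGN) → mode=CHARGE action=A_PING
2. SIG_FULL: (CHARGE) → mode=GRASP action=A_GO
3. SIG_LOW: (GRASP) → mode=ALIGN action=A_GO
4. SIG_OK: (ALIGN) → mode=CHARGE action=A_PING
5. SIG_FULL: (CHARGE) → mode=GRASP action=A_GO
6. SIG_NEAR: (GRASP) → mode=ALIGN action=A_LIGHT
7. SIG_LOW: (ALIGN) → mode=CHARGE action=A_GO

final mode: CHARGE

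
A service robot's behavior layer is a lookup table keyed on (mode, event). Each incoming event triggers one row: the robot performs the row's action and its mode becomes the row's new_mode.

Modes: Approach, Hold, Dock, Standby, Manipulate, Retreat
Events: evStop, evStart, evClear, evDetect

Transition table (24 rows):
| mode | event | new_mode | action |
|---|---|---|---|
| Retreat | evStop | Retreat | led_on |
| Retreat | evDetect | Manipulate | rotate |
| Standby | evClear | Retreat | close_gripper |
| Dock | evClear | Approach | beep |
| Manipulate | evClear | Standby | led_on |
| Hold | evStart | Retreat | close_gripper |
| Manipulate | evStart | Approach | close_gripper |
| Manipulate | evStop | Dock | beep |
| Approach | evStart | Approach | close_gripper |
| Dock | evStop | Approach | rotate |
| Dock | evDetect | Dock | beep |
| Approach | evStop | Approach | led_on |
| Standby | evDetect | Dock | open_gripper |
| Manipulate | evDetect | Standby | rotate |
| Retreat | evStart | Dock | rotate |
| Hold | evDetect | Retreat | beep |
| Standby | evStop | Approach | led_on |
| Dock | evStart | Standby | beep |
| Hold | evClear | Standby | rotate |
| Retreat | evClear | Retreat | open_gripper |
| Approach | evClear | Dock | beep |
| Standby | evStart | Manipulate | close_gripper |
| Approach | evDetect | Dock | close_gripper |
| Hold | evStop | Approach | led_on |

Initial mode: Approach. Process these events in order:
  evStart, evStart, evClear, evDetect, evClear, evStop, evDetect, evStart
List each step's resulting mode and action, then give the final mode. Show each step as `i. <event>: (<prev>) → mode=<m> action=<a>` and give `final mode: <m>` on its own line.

final mode: Standby

1. evStart: (Approach) → mode=Approach action=close_gripper
2. evStart: (Approach) → mode=Approach action=close_gripper
3. evClear: (Approach) → mode=Dock action=beep
4. evDetect: (Dock) → mode=Dock action=beep
5. evClear: (Dock) → mode=Approach action=beep
6. evStop: (Approach) → mode=Approach action=led_on
7. evDetect: (Approach) → mode=Dock action=close_gripper
8. evStart: (Dock) → mode=Standby action=beep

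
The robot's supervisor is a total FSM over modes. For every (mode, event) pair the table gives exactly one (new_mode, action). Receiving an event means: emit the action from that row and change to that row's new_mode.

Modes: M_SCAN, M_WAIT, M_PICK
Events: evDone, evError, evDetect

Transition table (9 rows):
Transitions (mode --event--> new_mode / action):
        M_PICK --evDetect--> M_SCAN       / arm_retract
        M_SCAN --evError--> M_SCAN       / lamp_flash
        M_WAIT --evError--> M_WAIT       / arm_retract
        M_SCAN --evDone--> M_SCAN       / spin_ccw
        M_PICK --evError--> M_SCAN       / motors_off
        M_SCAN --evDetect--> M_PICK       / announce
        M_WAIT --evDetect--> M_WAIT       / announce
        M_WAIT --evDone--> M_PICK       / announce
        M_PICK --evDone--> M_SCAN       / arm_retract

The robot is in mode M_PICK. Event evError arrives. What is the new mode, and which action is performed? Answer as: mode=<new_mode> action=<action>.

mode=M_SCAN action=motors_off

current mode = M_PICK; filter table to that mode:
  (M_PICK, evDetect) → (M_SCAN, arm_retract)
  (M_PICK, evError) → (M_SCAN, motors_off)  ← event matches
  (M_PICK, evDone) → (M_SCAN, arm_retract)
event = evError selects (M_SCAN, motors_off)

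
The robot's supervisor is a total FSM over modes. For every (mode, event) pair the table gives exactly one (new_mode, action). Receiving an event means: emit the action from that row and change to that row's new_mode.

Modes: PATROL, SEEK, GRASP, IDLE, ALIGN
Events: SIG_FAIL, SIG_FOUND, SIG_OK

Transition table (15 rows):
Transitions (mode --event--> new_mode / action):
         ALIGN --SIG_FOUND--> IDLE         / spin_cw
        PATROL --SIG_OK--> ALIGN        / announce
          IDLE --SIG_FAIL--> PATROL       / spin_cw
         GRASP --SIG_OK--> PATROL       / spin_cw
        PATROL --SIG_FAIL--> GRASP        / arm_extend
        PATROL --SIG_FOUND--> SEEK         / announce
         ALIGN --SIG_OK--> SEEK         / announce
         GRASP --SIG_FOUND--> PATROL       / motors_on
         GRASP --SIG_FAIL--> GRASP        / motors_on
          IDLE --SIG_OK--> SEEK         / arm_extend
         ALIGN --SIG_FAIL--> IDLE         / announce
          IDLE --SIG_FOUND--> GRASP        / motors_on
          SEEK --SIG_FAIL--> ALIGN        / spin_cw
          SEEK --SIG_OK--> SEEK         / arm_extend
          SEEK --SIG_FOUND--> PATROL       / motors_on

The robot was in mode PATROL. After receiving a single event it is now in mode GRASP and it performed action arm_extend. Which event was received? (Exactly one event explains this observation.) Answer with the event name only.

try SIG_FAIL: (PATROL, SIG_FAIL) → (GRASP, arm_extend)  ← matches
try SIG_FOUND: (PATROL, SIG_FOUND) → (SEEK, announce)
try SIG_OK: (PATROL, SIG_OK) → (ALIGN, announce)

SIG_FAIL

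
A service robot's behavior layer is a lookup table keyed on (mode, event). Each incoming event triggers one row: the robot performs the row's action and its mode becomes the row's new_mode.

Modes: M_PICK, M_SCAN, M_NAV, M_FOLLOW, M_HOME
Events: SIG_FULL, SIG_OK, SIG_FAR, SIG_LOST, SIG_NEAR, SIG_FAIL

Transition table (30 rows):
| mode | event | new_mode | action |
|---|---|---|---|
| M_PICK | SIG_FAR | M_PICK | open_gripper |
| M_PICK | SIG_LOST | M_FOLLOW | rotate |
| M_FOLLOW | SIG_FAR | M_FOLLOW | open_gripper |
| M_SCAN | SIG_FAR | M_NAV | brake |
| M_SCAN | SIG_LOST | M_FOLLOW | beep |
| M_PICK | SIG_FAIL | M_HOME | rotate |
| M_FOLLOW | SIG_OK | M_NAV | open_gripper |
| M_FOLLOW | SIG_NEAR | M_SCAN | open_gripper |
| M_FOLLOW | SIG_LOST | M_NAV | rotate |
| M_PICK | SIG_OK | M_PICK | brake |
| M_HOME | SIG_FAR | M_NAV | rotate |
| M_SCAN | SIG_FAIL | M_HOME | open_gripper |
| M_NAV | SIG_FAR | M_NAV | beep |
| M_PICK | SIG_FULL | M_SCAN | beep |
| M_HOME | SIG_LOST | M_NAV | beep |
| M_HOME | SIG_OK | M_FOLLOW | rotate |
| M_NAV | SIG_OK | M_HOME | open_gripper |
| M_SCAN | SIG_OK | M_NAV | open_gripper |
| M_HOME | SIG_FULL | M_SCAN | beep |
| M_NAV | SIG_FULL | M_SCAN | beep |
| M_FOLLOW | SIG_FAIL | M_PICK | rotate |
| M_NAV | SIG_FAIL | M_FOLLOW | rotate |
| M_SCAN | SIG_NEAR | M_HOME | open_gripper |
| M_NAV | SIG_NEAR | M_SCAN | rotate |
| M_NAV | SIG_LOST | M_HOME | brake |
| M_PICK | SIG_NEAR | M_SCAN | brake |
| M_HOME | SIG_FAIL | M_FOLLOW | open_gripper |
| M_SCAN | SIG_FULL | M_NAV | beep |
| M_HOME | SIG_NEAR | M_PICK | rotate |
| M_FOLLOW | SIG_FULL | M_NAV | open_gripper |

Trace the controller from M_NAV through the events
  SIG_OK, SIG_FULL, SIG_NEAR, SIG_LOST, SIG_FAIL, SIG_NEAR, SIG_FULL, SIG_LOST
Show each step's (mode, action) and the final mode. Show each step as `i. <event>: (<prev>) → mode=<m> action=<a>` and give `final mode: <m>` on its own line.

final mode: M_HOME

1. SIG_OK: (M_NAV) → mode=M_HOME action=open_gripper
2. SIG_FULL: (M_HOME) → mode=M_SCAN action=beep
3. SIG_NEAR: (M_SCAN) → mode=M_HOME action=open_gripper
4. SIG_LOST: (M_HOME) → mode=M_NAV action=beep
5. SIG_FAIL: (M_NAV) → mode=M_FOLLOW action=rotate
6. SIG_NEAR: (M_FOLLOW) → mode=M_SCAN action=open_gripper
7. SIG_FULL: (M_SCAN) → mode=M_NAV action=beep
8. SIG_LOST: (M_NAV) → mode=M_HOME action=brake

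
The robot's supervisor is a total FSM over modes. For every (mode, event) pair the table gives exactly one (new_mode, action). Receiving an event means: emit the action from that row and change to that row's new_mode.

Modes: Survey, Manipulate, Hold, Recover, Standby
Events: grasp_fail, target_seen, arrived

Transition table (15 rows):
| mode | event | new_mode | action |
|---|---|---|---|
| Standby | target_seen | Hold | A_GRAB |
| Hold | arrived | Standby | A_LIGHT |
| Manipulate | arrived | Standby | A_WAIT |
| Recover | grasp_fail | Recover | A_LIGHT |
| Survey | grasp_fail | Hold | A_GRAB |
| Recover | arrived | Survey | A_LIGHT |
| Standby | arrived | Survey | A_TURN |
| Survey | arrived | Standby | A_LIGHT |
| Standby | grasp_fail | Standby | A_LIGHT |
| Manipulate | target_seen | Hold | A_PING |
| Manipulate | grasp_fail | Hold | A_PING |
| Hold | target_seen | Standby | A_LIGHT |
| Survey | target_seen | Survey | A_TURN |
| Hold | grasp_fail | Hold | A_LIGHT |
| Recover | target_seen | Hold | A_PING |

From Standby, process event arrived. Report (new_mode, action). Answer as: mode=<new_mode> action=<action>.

current mode = Standby; filter table to that mode:
  (Standby, target_seen) → (Hold, A_GRAB)
  (Standby, arrived) → (Survey, A_TURN)  ← event matches
  (Standby, grasp_fail) → (Standby, A_LIGHT)
event = arrived selects (Survey, A_TURN)

mode=Survey action=A_TURN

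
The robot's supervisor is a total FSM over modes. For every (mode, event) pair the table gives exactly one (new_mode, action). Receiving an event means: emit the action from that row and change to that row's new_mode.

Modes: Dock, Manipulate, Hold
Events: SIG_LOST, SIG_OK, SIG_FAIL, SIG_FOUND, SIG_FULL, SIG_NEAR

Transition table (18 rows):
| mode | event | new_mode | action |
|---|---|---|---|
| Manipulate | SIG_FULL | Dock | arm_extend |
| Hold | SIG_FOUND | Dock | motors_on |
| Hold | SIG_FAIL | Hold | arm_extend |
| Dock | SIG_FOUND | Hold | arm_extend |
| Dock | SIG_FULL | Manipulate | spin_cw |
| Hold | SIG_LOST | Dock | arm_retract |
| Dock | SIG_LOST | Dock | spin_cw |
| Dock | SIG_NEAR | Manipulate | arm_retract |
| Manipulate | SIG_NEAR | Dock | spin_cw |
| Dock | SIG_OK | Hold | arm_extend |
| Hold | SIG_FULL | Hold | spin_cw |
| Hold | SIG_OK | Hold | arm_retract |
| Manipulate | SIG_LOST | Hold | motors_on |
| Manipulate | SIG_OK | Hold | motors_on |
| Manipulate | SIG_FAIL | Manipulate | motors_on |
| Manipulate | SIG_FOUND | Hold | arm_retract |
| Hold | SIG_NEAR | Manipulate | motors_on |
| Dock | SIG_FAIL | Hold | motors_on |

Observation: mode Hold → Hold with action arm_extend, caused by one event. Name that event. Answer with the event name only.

SIG_FAIL

try SIG_LOST: (Hold, SIG_LOST) → (Dock, arm_retract)
try SIG_OK: (Hold, SIG_OK) → (Hold, arm_retract)
try SIG_FAIL: (Hold, SIG_FAIL) → (Hold, arm_extend)  ← matches
try SIG_FOUND: (Hold, SIG_FOUND) → (Dock, motors_on)
try SIG_FULL: (Hold, SIG_FULL) → (Hold, spin_cw)
try SIG_NEAR: (Hold, SIG_NEAR) → (Manipulate, motors_on)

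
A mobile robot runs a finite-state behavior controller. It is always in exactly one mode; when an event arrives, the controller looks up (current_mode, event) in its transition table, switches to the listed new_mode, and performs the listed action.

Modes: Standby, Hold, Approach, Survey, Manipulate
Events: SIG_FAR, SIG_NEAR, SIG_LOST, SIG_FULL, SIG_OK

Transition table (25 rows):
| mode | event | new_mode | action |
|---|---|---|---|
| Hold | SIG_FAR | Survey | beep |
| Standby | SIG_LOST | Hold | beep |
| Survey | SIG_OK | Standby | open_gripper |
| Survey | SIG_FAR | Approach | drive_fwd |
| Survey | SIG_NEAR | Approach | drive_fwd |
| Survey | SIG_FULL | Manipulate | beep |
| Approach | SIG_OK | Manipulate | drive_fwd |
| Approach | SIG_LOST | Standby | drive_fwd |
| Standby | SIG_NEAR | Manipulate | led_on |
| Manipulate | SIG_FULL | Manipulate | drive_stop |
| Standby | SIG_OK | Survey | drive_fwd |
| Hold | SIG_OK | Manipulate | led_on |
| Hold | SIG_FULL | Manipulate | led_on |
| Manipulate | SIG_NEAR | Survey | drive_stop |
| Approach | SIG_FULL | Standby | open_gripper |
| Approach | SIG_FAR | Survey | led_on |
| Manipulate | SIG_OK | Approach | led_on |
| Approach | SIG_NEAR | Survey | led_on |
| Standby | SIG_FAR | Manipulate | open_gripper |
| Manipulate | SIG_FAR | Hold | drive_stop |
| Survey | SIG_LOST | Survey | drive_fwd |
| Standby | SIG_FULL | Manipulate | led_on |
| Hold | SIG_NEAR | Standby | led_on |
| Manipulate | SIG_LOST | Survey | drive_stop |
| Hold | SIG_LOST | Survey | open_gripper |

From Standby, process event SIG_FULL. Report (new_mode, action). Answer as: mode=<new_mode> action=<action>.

mode=Manipulate action=led_on

current mode = Standby; filter table to that mode:
  (Standby, SIG_LOST) → (Hold, beep)
  (Standby, SIG_NEAR) → (Manipulate, led_on)
  (Standby, SIG_OK) → (Survey, drive_fwd)
  (Standby, SIG_FAR) → (Manipulate, open_gripper)
  (Standby, SIG_FULL) → (Manipulate, led_on)  ← event matches
event = SIG_FULL selects (Manipulate, led_on)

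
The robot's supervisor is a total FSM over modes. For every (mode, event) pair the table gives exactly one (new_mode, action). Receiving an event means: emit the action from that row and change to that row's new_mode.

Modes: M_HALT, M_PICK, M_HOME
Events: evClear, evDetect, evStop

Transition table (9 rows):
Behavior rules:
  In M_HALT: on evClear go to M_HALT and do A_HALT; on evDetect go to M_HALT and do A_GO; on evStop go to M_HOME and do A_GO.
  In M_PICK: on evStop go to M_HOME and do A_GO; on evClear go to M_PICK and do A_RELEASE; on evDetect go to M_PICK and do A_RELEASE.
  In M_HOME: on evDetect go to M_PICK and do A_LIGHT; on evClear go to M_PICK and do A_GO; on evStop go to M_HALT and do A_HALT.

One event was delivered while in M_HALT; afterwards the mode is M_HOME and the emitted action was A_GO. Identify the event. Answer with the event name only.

try evClear: (M_HALT, evClear) → (M_HALT, A_HALT)
try evDetect: (M_HALT, evDetect) → (M_HALT, A_GO)
try evStop: (M_HALT, evStop) → (M_HOME, A_GO)  ← matches

evStop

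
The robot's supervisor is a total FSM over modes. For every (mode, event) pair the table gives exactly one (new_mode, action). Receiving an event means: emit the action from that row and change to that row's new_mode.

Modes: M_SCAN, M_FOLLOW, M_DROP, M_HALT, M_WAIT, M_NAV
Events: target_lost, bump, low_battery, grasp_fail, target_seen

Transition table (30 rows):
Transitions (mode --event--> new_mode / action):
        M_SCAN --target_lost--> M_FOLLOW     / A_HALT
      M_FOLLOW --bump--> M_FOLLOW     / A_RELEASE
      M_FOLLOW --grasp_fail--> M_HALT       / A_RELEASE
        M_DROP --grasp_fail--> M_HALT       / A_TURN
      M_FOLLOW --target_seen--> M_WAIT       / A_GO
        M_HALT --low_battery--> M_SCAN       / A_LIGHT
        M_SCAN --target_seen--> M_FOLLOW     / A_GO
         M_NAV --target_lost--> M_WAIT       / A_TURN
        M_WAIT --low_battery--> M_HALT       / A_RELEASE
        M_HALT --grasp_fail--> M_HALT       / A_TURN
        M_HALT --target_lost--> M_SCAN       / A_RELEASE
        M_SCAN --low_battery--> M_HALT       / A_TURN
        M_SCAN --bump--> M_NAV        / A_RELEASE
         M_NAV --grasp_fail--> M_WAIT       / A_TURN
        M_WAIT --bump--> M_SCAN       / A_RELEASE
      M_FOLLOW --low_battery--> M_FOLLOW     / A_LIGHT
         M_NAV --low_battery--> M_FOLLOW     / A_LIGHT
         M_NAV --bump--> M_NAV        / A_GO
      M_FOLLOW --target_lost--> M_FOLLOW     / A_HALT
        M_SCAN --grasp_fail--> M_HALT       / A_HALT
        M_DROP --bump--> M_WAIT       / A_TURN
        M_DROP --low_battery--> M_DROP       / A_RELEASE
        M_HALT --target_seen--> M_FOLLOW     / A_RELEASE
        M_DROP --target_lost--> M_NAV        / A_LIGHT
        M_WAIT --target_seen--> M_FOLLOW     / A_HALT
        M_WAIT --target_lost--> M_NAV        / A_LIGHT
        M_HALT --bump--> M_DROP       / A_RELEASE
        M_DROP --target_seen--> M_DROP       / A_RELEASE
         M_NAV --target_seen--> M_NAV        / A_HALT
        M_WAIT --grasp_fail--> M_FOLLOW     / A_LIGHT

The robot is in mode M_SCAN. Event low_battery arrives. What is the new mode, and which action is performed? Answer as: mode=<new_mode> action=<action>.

current mode = M_SCAN; filter table to that mode:
  (M_SCAN, target_lost) → (M_FOLLOW, A_HALT)
  (M_SCAN, target_seen) → (M_FOLLOW, A_GO)
  (M_SCAN, low_battery) → (M_HALT, A_TURN)  ← event matches
  (M_SCAN, bump) → (M_NAV, A_RELEASE)
  (M_SCAN, grasp_fail) → (M_HALT, A_HALT)
event = low_battery selects (M_HALT, A_TURN)

mode=M_HALT action=A_TURN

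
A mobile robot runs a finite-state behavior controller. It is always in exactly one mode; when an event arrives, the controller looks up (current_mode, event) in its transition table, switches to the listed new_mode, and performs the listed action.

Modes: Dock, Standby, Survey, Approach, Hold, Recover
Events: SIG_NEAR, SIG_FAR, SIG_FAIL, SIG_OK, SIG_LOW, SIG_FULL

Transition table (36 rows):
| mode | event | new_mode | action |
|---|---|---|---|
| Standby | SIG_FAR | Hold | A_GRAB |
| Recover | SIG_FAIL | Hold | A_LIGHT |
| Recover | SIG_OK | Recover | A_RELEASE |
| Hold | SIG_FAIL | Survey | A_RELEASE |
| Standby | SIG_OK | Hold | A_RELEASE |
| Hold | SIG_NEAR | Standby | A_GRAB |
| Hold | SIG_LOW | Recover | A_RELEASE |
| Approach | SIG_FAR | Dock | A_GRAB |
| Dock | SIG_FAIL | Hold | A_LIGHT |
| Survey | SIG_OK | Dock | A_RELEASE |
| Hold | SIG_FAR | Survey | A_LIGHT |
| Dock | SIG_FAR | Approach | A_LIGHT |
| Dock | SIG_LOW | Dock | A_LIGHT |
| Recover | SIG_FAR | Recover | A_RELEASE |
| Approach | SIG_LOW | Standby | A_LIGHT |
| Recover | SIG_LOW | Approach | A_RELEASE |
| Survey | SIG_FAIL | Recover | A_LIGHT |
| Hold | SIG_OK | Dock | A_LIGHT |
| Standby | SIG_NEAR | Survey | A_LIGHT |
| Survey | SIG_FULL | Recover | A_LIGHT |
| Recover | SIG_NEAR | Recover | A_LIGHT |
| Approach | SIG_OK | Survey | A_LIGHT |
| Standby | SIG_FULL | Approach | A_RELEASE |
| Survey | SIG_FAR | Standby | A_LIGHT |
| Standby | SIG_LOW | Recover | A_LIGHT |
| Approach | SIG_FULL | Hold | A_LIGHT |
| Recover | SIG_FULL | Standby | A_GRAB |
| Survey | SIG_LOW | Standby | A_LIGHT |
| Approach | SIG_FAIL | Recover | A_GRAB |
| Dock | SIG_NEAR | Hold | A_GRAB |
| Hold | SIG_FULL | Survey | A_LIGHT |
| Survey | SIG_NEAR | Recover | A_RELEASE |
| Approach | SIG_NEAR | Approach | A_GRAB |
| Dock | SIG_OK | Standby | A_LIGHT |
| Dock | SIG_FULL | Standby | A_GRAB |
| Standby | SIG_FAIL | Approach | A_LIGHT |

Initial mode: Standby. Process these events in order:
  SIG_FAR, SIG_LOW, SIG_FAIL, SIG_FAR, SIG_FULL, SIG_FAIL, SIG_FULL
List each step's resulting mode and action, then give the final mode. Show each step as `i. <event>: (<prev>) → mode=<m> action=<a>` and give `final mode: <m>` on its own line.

1. SIG_FAR: (Standby) → mode=Hold action=A_GRAB
2. SIG_LOW: (Hold) → mode=Recover action=A_RELEASE
3. SIG_FAIL: (Recover) → mode=Hold action=A_LIGHT
4. SIG_FAR: (Hold) → mode=Survey action=A_LIGHT
5. SIG_FULL: (Survey) → mode=Recover action=A_LIGHT
6. SIG_FAIL: (Recover) → mode=Hold action=A_LIGHT
7. SIG_FULL: (Hold) → mode=Survey action=A_LIGHT

final mode: Survey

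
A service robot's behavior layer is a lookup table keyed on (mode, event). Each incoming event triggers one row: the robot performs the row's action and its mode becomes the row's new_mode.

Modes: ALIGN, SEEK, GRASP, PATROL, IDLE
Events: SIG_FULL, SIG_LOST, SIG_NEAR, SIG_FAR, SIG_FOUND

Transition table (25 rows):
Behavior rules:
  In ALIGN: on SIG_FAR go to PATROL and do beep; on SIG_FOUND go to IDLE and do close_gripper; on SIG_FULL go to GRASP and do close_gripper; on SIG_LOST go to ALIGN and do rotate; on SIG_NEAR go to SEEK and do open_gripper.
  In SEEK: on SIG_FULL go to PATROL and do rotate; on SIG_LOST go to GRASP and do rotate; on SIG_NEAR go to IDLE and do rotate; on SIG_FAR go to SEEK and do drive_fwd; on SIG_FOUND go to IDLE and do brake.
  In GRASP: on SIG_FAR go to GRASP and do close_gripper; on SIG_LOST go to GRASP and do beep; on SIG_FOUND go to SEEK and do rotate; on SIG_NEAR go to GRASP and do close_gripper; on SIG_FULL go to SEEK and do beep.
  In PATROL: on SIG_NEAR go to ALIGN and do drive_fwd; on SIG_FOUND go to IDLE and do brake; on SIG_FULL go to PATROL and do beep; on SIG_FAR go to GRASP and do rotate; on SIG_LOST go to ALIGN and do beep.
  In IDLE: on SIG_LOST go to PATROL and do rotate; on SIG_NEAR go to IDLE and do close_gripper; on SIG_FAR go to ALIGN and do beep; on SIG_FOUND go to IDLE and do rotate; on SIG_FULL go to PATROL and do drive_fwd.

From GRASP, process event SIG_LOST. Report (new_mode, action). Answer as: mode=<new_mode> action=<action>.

mode=GRASP action=beep

current mode = GRASP; filter table to that mode:
  (GRASP, SIG_FAR) → (GRASP, close_gripper)
  (GRASP, SIG_LOST) → (GRASP, beep)  ← event matches
  (GRASP, SIG_FOUND) → (SEEK, rotate)
  (GRASP, SIG_NEAR) → (GRASP, close_gripper)
  (GRASP, SIG_FULL) → (SEEK, beep)
event = SIG_LOST selects (GRASP, beep)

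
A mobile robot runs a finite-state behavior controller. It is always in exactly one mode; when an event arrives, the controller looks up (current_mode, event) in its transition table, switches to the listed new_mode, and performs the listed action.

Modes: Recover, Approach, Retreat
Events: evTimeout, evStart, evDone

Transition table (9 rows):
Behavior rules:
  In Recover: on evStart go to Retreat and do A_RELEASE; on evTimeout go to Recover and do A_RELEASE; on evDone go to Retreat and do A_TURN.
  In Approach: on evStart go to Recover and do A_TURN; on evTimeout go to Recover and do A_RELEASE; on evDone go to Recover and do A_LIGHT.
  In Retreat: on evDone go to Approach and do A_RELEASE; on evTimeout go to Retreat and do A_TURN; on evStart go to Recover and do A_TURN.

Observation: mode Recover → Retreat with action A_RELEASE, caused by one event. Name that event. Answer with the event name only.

evStart

try evTimeout: (Recover, evTimeout) → (Recover, A_RELEASE)
try evStart: (Recover, evStart) → (Retreat, A_RELEASE)  ← matches
try evDone: (Recover, evDone) → (Retreat, A_TURN)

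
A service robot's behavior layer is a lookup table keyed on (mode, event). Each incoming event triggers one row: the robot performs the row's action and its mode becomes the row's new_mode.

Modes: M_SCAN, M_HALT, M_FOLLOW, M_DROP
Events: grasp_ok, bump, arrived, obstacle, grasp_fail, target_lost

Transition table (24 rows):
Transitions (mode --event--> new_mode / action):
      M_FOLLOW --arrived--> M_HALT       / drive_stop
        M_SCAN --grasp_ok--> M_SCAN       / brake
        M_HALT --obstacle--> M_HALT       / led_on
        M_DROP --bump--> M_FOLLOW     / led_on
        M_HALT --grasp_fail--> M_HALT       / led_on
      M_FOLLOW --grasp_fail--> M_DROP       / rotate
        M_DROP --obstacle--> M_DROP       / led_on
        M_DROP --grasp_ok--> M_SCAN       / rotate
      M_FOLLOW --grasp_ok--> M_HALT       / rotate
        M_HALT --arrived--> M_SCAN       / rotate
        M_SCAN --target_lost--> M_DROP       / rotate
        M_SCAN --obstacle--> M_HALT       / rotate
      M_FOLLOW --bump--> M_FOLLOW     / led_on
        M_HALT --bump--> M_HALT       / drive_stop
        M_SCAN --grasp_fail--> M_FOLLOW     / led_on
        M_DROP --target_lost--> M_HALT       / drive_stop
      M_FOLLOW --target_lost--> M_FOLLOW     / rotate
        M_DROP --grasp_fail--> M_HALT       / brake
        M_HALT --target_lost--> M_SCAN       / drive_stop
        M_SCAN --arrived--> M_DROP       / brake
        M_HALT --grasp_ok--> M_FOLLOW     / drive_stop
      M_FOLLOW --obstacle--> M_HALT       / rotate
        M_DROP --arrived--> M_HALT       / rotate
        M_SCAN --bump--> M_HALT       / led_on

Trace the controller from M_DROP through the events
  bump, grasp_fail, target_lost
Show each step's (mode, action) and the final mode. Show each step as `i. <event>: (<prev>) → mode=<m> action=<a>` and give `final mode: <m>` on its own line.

1. bump: (M_DROP) → mode=M_FOLLOW action=led_on
2. grasp_fail: (M_FOLLOW) → mode=M_DROP action=rotate
3. target_lost: (M_DROP) → mode=M_HALT action=drive_stop

final mode: M_HALT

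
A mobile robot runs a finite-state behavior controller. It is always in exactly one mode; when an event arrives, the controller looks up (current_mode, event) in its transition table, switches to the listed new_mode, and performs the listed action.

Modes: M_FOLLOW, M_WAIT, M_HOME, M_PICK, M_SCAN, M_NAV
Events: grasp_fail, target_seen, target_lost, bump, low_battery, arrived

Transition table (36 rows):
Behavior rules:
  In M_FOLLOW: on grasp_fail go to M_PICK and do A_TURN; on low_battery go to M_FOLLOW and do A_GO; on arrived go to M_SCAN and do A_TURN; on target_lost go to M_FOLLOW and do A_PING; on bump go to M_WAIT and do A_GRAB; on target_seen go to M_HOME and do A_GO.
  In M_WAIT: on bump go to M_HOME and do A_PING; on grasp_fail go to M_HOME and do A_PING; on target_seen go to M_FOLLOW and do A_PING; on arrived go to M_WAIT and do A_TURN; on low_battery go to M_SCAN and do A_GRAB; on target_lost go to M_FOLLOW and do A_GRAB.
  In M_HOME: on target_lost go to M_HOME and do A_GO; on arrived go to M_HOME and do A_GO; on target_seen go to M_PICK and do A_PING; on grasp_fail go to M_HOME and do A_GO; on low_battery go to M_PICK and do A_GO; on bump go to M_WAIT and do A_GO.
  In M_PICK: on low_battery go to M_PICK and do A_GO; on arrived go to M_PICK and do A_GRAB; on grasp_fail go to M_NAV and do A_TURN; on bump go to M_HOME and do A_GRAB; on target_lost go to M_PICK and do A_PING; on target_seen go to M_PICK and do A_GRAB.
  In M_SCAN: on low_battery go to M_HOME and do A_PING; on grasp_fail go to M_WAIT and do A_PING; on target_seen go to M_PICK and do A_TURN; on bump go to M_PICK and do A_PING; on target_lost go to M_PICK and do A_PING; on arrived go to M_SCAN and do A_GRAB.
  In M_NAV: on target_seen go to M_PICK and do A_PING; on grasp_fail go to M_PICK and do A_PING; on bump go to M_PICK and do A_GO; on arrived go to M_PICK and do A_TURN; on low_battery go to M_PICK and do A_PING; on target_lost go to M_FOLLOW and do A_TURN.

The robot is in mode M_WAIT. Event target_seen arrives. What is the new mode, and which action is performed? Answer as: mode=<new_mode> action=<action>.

mode=M_FOLLOW action=A_PING

current mode = M_WAIT; filter table to that mode:
  (M_WAIT, bump) → (M_HOME, A_PING)
  (M_WAIT, grasp_fail) → (M_HOME, A_PING)
  (M_WAIT, target_seen) → (M_FOLLOW, A_PING)  ← event matches
  (M_WAIT, arrived) → (M_WAIT, A_TURN)
  (M_WAIT, low_battery) → (M_SCAN, A_GRAB)
  (M_WAIT, target_lost) → (M_FOLLOW, A_GRAB)
event = target_seen selects (M_FOLLOW, A_PING)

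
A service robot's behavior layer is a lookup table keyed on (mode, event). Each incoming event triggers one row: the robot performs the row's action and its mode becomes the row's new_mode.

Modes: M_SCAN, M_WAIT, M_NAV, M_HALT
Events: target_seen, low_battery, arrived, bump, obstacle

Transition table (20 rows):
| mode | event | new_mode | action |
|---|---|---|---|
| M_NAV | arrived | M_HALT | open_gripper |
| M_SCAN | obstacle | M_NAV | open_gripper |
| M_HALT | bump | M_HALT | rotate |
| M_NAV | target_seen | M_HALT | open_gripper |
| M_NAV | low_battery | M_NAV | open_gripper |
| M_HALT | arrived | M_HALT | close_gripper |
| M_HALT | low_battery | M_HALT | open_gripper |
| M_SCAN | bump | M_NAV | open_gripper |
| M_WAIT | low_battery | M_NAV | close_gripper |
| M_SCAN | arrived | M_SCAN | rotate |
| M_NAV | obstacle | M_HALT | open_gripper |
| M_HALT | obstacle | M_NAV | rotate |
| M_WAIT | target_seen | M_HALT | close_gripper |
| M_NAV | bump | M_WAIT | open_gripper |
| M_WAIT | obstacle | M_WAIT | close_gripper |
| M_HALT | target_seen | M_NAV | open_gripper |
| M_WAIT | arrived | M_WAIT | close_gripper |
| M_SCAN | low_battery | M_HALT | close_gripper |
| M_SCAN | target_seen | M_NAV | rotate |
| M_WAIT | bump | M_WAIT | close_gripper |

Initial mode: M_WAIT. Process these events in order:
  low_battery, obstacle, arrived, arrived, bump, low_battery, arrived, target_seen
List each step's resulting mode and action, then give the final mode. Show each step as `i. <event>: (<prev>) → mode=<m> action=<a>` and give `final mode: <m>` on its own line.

1. low_battery: (M_WAIT) → mode=M_NAV action=close_gripper
2. obstacle: (M_NAV) → mode=M_HALT action=open_gripper
3. arrived: (M_HALT) → mode=M_HALT action=close_gripper
4. arrived: (M_HALT) → mode=M_HALT action=close_gripper
5. bump: (M_HALT) → mode=M_HALT action=rotate
6. low_battery: (M_HALT) → mode=M_HALT action=open_gripper
7. arrived: (M_HALT) → mode=M_HALT action=close_gripper
8. target_seen: (M_HALT) → mode=M_NAV action=open_gripper

final mode: M_NAV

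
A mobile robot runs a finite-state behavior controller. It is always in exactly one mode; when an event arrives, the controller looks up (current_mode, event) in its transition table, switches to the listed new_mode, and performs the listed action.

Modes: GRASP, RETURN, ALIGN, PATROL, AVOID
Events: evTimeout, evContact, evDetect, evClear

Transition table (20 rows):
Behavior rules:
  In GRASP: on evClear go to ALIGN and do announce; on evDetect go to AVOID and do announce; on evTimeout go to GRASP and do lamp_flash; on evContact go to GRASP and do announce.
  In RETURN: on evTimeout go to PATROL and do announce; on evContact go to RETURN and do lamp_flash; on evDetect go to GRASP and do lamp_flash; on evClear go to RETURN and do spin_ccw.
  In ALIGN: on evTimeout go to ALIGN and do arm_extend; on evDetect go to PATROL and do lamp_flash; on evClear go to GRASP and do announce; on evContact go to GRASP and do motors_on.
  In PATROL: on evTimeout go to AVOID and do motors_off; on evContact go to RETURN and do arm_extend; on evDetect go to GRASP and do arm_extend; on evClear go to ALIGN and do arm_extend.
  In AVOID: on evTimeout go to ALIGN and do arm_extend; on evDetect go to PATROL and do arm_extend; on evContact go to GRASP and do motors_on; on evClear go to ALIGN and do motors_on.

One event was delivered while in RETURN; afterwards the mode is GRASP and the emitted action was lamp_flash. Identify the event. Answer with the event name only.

try evTimeout: (RETURN, evTimeout) → (PATROL, announce)
try evContact: (RETURN, evContact) → (RETURN, lamp_flash)
try evDetect: (RETURN, evDetect) → (GRASP, lamp_flash)  ← matches
try evClear: (RETURN, evClear) → (RETURN, spin_ccw)

evDetect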